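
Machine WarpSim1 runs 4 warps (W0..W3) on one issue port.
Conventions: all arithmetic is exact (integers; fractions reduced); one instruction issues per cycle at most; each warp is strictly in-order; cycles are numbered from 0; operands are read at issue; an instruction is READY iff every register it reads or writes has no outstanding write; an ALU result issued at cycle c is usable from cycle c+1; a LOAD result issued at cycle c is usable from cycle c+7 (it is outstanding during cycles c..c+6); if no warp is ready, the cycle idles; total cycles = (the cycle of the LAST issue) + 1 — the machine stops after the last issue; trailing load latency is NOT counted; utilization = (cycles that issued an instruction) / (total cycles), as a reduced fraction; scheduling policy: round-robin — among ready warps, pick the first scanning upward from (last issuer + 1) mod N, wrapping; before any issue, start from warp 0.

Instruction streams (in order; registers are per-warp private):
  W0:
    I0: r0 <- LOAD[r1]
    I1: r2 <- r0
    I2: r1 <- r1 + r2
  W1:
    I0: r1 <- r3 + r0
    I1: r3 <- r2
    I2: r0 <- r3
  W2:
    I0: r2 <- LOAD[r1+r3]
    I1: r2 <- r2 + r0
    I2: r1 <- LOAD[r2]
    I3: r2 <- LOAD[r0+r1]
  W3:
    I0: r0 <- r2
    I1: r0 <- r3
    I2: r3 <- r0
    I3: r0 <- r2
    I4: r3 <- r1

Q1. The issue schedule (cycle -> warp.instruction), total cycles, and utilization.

cycle 0: W0.I0
cycle 1: W1.I0
cycle 2: W2.I0
cycle 3: W3.I0
cycle 4: W1.I1
cycle 5: W3.I1
cycle 6: W1.I2
cycle 7: W3.I2
cycle 8: W0.I1
cycle 9: W2.I1
cycle 10: W3.I3
cycle 11: W0.I2
cycle 12: W2.I2
cycle 13: W3.I4
cycle 14: idle
cycle 15: idle
cycle 16: idle
cycle 17: idle
cycle 18: idle
cycle 19: W2.I3

Answer: 20 cycles, utilization 3/4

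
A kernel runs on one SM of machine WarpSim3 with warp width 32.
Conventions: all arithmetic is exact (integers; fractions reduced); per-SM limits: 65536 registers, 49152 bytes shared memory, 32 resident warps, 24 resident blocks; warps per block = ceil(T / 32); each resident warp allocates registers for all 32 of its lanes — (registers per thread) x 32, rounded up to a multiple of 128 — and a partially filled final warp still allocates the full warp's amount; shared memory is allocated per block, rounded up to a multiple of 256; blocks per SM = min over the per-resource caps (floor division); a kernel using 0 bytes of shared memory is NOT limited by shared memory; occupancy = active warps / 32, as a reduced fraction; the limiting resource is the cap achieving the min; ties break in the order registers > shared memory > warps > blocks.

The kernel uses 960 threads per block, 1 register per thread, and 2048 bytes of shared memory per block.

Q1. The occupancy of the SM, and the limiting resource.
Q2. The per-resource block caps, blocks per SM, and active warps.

Answer: occupancy 15/16, limited by warps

registers: 17 blocks
shared memory: 24 blocks
warps: 1 block
blocks: 24 blocks

Answer: 1 block, 30 active warps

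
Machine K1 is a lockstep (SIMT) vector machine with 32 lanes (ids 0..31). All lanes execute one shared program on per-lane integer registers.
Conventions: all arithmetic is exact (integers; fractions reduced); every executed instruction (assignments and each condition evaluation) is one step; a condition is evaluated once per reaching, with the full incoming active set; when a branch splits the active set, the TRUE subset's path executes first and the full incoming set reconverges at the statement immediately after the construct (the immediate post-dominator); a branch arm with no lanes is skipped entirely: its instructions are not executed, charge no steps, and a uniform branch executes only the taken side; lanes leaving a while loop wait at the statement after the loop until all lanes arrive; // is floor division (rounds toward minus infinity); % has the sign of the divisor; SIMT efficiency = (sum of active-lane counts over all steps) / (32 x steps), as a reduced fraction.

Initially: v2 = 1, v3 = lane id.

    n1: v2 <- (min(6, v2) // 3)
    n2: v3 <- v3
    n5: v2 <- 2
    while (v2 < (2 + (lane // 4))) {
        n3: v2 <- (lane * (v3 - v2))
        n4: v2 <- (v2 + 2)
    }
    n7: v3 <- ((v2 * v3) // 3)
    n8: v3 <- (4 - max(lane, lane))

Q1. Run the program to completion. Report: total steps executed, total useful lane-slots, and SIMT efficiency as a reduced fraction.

Answer: 9 steps, 276 useful, 23/24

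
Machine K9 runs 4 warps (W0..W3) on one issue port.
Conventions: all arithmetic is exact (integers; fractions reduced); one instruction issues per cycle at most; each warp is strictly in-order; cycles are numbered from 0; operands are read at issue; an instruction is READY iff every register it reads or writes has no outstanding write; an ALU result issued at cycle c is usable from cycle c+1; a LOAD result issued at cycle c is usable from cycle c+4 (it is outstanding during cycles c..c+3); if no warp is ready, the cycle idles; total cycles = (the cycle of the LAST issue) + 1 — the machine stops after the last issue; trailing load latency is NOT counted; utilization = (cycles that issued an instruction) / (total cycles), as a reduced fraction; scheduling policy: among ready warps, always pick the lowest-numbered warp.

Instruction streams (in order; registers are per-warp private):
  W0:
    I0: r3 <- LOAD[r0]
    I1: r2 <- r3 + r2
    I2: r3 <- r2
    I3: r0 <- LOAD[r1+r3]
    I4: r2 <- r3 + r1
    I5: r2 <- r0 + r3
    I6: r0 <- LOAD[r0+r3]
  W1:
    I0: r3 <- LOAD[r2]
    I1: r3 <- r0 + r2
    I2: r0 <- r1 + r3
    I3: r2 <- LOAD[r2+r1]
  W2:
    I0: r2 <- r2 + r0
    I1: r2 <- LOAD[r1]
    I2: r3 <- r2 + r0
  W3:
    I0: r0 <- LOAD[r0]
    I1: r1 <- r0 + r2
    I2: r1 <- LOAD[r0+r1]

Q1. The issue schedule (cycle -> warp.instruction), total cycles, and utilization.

cycle 0: W0.I0
cycle 1: W1.I0
cycle 2: W2.I0
cycle 3: W2.I1
cycle 4: W0.I1
cycle 5: W0.I2
cycle 6: W0.I3
cycle 7: W0.I4
cycle 8: W1.I1
cycle 9: W1.I2
cycle 10: W0.I5
cycle 11: W0.I6
cycle 12: W1.I3
cycle 13: W2.I2
cycle 14: W3.I0
cycle 15: idle
cycle 16: idle
cycle 17: idle
cycle 18: W3.I1
cycle 19: W3.I2

Answer: 20 cycles, utilization 17/20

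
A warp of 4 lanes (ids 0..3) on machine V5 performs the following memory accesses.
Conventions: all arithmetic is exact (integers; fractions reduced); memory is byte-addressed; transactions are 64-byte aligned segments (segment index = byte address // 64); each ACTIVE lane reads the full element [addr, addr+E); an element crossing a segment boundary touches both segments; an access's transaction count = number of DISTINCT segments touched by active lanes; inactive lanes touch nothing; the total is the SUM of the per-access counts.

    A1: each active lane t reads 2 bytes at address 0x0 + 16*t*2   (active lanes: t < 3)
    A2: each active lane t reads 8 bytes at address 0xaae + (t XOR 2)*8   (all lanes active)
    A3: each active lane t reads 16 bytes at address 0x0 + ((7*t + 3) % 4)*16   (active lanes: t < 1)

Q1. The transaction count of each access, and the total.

A1: 2 transactions
A2: 2 transactions
A3: 1 transaction

Answer: 2,2,1; total 5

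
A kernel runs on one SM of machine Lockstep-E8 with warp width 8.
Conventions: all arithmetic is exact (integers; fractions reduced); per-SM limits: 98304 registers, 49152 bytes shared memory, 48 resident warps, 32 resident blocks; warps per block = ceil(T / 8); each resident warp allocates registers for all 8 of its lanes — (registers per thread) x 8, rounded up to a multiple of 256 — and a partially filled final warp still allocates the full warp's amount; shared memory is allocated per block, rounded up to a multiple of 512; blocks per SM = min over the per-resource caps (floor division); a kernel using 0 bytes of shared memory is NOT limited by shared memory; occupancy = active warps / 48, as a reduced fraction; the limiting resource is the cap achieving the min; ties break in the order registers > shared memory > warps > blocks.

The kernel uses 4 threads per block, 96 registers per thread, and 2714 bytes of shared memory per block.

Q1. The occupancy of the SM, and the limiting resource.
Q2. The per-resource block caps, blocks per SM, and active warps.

Answer: occupancy 1/3, limited by shared memory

registers: 128 blocks
shared memory: 16 blocks
warps: 48 blocks
blocks: 32 blocks

Answer: 16 blocks, 16 active warps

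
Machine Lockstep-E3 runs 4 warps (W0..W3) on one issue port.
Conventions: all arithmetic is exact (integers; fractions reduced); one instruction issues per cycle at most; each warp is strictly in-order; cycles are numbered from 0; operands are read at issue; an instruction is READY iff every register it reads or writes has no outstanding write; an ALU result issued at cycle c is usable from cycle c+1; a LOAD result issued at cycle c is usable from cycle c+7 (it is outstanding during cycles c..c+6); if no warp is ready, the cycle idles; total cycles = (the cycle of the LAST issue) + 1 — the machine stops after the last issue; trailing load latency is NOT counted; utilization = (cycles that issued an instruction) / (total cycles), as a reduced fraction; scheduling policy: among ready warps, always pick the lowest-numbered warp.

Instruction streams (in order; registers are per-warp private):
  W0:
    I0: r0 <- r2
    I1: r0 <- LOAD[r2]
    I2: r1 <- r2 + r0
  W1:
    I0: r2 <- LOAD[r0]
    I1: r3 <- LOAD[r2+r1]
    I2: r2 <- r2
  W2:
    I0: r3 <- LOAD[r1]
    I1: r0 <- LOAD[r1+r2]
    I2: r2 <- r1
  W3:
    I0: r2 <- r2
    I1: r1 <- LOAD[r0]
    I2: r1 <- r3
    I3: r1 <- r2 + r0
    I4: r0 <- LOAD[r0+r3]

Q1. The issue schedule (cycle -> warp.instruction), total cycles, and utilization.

cycle 0: W0.I0
cycle 1: W0.I1
cycle 2: W1.I0
cycle 3: W2.I0
cycle 4: W2.I1
cycle 5: W2.I2
cycle 6: W3.I0
cycle 7: W3.I1
cycle 8: W0.I2
cycle 9: W1.I1
cycle 10: W1.I2
cycle 11: idle
cycle 12: idle
cycle 13: idle
cycle 14: W3.I2
cycle 15: W3.I3
cycle 16: W3.I4

Answer: 17 cycles, utilization 14/17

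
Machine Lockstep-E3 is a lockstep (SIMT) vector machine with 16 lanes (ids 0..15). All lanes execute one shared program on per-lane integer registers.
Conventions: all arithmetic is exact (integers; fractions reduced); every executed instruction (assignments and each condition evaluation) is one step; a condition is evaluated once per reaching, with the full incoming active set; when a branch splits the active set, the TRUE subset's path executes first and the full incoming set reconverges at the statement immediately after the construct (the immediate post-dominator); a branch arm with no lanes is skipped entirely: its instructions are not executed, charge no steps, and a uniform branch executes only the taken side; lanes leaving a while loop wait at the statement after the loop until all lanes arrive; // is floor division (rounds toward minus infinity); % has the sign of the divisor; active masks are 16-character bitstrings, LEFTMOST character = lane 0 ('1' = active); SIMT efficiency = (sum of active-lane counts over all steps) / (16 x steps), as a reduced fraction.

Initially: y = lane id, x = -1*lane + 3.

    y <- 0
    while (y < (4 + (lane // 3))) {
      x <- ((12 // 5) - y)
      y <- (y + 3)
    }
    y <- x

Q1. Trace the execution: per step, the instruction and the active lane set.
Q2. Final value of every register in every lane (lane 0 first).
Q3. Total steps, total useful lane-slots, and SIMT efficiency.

step 0: y <- 0                       1111111111111111
step 1: eval (y < (4 + (lane // 3))) 1111111111111111
step 2: x <- ((12 // 5) - y)         1111111111111111
step 3: y <- (y + 3)                 1111111111111111
step 4: eval (y < (4 + (lane // 3))) 1111111111111111
step 5: x <- ((12 // 5) - y)         1111111111111111
step 6: y <- (y + 3)                 1111111111111111
step 7: eval (y < (4 + (lane // 3))) 1111111111111111
step 8: x <- ((12 // 5) - y)         0000000001111111
step 9: y <- (y + 3)                 0000000001111111
step 10: eval (y < (4 + (lane // 3))) 0000000001111111
step 11: y <- x                       1111111111111111

Answer: 12 steps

y: -1,-1,-1,-1,-1,-1,-1,-1,-1,-4,-4,-4,-4,-4,-4,-4
x: -1,-1,-1,-1,-1,-1,-1,-1,-1,-4,-4,-4,-4,-4,-4,-4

steps = 12; useful = 165; efficiency = 165/192 = 55/64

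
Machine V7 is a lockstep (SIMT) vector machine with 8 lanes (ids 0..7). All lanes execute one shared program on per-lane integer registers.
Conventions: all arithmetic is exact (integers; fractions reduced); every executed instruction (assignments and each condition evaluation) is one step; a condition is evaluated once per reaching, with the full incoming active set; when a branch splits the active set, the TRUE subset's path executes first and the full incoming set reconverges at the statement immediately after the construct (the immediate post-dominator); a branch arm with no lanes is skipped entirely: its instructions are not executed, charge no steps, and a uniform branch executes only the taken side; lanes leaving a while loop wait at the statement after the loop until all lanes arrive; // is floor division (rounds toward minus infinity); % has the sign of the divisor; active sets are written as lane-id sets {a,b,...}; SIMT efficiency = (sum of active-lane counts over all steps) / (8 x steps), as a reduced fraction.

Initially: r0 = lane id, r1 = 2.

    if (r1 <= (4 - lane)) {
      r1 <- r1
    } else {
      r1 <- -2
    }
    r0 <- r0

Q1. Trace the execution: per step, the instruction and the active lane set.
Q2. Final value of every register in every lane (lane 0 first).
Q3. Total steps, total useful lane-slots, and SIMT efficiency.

step 0: eval (r1 <= (4 - lane))      {0,1,2,3,4,5,6,7}
step 1: r1 <- r1                     {0,1,2}
step 2: r1 <- -2                     {3,4,5,6,7}
step 3: r0 <- r0                     {0,1,2,3,4,5,6,7}

Answer: 4 steps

r0: 0,1,2,3,4,5,6,7
r1: 2,2,2,-2,-2,-2,-2,-2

steps = 4; useful = 24; efficiency = 24/32 = 3/4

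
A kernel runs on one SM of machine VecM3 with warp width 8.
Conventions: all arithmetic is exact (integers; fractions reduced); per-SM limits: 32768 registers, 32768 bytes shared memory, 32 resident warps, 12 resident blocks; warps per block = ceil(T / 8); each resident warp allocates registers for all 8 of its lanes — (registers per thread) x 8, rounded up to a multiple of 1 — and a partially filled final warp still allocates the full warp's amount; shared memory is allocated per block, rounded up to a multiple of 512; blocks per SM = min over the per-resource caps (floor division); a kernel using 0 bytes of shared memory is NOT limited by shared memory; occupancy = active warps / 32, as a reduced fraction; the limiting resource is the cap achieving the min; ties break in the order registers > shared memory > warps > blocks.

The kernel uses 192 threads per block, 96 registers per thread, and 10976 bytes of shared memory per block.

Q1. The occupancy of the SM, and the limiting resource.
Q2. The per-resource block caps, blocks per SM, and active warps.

Answer: occupancy 3/4, limited by registers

registers: 1 block
shared memory: 2 blocks
warps: 1 block
blocks: 12 blocks

Answer: 1 block, 24 active warps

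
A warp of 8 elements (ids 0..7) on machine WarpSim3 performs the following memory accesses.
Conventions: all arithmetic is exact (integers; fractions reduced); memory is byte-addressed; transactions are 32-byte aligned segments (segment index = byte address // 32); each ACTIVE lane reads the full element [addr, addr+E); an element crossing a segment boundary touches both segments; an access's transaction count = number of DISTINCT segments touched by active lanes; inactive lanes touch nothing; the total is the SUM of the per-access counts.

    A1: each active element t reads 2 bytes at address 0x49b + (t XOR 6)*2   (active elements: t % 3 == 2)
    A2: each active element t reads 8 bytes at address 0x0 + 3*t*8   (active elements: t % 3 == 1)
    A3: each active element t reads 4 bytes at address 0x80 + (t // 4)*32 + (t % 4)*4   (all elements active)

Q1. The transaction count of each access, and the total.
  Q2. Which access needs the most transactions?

A1: 1 transaction
A2: 3 transactions
A3: 2 transactions

Answer: 1,3,2; total 6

Answer: A2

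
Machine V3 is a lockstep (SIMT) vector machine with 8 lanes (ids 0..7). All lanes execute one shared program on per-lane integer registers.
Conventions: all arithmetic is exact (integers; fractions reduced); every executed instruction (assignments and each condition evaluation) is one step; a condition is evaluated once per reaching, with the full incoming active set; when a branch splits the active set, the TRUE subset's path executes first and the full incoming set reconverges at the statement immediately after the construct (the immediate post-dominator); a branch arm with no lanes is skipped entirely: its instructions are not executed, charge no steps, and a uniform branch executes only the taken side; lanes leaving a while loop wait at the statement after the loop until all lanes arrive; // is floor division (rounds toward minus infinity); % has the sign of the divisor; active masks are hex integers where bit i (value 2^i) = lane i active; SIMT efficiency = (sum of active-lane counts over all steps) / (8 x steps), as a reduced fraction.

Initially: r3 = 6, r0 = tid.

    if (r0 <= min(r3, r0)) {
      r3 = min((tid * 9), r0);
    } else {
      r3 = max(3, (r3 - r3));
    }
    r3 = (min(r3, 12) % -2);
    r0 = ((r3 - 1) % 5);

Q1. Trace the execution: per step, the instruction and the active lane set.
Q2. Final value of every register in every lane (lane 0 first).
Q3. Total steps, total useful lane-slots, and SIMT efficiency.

step 0: eval (r0 <= min(r3, r0))     0xff
step 1: r3 <- min((tid * 9), r0)     0x7f
step 2: r3 <- max(3, (r3 - r3))      0x80
step 3: r3 <- (min(r3, 12) % -2)     0xff
step 4: r0 <- ((r3 - 1) % 5)         0xff

Answer: 5 steps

r3: 0,-1,0,-1,0,-1,0,-1
r0: 4,3,4,3,4,3,4,3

steps = 5; useful = 32; efficiency = 32/40 = 4/5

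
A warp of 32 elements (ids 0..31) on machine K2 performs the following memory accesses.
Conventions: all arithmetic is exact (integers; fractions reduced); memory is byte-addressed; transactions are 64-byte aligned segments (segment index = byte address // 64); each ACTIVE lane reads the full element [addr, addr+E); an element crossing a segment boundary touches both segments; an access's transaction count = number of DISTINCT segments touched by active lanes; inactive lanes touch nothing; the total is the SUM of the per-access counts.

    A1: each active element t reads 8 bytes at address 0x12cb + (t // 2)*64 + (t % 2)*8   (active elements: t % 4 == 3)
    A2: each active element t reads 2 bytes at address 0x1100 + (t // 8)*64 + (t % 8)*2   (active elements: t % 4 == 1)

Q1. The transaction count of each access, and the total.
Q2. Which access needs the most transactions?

A1: 8 transactions
A2: 4 transactions

Answer: 8,4; total 12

Answer: A1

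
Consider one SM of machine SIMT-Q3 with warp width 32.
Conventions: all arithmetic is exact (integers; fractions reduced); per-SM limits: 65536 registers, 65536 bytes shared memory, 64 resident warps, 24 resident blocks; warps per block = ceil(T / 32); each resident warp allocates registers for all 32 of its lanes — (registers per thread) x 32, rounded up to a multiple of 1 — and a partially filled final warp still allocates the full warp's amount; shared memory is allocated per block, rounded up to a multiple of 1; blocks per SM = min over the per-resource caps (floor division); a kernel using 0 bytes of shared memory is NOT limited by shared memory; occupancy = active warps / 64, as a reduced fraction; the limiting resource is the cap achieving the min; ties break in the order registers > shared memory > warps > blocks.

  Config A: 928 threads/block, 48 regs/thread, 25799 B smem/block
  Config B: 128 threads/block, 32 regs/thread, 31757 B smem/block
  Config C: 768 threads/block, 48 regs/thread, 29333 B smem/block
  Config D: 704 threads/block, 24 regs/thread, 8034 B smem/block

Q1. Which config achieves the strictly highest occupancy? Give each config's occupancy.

occupancies: A 29/64, B 1/8, C 3/8, D 11/16

Answer: D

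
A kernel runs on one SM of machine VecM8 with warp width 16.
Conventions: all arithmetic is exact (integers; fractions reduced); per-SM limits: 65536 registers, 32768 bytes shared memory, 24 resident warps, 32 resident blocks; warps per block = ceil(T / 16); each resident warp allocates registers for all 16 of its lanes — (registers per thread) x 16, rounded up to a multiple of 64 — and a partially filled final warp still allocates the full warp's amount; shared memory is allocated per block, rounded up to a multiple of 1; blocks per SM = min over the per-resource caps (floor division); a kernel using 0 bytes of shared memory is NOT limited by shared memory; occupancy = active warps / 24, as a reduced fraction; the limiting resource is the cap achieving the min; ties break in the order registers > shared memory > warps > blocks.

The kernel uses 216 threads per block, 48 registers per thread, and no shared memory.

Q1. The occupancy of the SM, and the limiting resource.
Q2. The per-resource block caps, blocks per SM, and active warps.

Answer: occupancy 7/12, limited by warps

registers: 6 blocks
shared memory: no limit (kernel uses none)
warps: 1 block
blocks: 32 blocks

Answer: 1 block, 14 active warps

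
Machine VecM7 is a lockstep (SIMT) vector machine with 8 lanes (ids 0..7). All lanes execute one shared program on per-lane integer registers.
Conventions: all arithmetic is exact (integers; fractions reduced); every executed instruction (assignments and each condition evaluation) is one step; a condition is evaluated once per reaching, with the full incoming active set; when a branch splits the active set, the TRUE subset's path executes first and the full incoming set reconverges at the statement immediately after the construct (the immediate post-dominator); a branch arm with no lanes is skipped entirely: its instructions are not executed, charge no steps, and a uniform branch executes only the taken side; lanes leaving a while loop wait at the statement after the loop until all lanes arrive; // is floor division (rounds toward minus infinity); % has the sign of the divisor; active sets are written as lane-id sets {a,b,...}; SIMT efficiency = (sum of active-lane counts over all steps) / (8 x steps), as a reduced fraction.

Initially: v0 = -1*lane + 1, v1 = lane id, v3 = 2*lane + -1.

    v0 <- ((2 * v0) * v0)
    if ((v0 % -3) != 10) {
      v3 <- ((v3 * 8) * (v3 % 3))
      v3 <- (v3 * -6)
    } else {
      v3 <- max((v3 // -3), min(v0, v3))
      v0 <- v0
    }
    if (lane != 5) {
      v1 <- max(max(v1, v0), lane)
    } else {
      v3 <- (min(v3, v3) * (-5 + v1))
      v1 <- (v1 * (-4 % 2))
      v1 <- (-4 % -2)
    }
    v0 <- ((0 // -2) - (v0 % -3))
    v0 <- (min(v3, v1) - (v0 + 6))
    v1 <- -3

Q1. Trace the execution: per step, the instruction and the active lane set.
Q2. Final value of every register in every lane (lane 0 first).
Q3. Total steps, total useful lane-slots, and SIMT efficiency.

step 0: v0 <- ((2 * v0) * v0)        {0,1,2,3,4,5,6,7}
step 1: eval ((v0 % -3) != 10)       {0,1,2,3,4,5,6,7}
step 2: v3 <- ((v3 * 8) * (v3 % 3))  {0,1,2,3,4,5,6,7}
step 3: v3 <- (v3 * -6)              {0,1,2,3,4,5,6,7}
step 4: eval (lane != 5)             {0,1,2,3,4,5,6,7}
step 5: v1 <- max(max(v1, v0), lane) {0,1,2,3,4,6,7}
step 6: v3 <- (min(v3, v3) * (-5 + v1)) {5}
step 7: v1 <- (v1 * (-4 % 2))        {5}
step 8: v1 <- (-4 % -2)              {5}
step 9: v0 <- ((0 // -2) - (v0 % -3)) {0,1,2,3,4,5,6,7}
step 10: v0 <- (min(v3, v1) - (v0 + 6)) {0,1,2,3,4,5,6,7}
step 11: v1 <- -3                     {0,1,2,3,4,5,6,7}

Answer: 12 steps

v0: -5,-54,-7,-487,-342,-7,-1063,-630
v1: -3,-3,-3,-3,-3,-3,-3,-3
v3: 96,-48,0,-480,-336,0,-1056,-624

steps = 12; useful = 74; efficiency = 74/96 = 37/48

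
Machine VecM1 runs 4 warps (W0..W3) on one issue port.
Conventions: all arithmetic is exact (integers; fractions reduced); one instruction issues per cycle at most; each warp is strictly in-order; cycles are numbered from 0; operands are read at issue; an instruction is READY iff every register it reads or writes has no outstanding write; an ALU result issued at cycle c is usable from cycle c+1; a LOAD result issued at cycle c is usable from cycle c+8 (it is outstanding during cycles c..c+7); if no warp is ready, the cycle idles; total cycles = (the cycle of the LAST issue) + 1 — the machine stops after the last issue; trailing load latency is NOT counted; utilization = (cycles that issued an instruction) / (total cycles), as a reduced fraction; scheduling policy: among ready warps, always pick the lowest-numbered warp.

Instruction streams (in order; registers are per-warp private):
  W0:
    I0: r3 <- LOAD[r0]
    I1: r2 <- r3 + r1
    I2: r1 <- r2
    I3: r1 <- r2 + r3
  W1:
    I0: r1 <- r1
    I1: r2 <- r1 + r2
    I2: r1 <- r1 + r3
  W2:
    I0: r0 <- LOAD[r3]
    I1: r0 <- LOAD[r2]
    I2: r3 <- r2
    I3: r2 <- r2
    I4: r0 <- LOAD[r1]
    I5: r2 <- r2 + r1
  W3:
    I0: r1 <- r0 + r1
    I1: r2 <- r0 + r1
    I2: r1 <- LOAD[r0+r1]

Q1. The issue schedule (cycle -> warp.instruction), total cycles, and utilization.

cycle 0: W0.I0
cycle 1: W1.I0
cycle 2: W1.I1
cycle 3: W1.I2
cycle 4: W2.I0
cycle 5: W3.I0
cycle 6: W3.I1
cycle 7: W3.I2
cycle 8: W0.I1
cycle 9: W0.I2
cycle 10: W0.I3
cycle 11: idle
cycle 12: W2.I1
cycle 13: W2.I2
cycle 14: W2.I3
cycle 15: idle
cycle 16: idle
cycle 17: idle
cycle 18: idle
cycle 19: idle
cycle 20: W2.I4
cycle 21: W2.I5

Answer: 22 cycles, utilization 8/11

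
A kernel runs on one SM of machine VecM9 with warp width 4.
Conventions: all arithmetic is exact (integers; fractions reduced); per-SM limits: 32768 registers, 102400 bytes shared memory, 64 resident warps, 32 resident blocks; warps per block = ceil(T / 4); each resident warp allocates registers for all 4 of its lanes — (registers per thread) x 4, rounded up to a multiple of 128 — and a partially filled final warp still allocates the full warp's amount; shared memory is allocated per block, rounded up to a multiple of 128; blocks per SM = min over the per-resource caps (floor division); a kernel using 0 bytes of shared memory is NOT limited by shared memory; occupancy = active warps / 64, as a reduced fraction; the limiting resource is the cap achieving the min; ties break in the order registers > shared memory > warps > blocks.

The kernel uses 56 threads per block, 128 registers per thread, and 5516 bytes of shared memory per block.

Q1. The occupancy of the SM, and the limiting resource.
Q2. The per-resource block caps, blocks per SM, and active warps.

Answer: occupancy 7/8, limited by registers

registers: 4 blocks
shared memory: 18 blocks
warps: 4 blocks
blocks: 32 blocks

Answer: 4 blocks, 56 active warps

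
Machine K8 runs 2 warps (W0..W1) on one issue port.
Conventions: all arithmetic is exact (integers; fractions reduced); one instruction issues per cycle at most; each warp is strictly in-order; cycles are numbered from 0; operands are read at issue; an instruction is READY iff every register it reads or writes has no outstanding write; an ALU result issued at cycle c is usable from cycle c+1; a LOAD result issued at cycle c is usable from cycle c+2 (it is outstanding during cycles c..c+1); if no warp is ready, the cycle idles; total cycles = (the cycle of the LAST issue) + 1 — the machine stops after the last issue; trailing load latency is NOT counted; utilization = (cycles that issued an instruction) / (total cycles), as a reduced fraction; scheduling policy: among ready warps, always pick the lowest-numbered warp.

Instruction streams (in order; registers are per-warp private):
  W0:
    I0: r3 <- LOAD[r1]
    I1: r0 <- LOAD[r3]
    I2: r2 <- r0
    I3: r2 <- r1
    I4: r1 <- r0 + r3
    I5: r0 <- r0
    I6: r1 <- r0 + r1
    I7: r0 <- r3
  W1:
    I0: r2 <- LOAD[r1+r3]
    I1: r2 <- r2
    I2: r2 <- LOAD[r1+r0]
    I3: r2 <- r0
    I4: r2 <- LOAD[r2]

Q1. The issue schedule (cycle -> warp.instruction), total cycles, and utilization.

cycle 0: W0.I0
cycle 1: W1.I0
cycle 2: W0.I1
cycle 3: W1.I1
cycle 4: W0.I2
cycle 5: W0.I3
cycle 6: W0.I4
cycle 7: W0.I5
cycle 8: W0.I6
cycle 9: W0.I7
cycle 10: W1.I2
cycle 11: idle
cycle 12: W1.I3
cycle 13: W1.I4

Answer: 14 cycles, utilization 13/14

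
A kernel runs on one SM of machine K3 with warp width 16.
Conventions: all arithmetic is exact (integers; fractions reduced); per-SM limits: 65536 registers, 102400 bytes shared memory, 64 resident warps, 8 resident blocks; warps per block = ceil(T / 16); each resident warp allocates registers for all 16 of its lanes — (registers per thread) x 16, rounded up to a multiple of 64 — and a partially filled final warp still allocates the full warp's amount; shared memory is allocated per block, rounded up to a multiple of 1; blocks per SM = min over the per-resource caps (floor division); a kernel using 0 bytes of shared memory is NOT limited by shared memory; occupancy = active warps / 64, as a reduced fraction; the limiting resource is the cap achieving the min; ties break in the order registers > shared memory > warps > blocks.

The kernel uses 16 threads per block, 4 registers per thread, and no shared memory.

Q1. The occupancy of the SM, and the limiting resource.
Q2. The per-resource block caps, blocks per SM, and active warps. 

Answer: occupancy 1/8, limited by blocks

registers: 1024 blocks
shared memory: no limit (kernel uses none)
warps: 64 blocks
blocks: 8 blocks

Answer: 8 blocks, 8 active warps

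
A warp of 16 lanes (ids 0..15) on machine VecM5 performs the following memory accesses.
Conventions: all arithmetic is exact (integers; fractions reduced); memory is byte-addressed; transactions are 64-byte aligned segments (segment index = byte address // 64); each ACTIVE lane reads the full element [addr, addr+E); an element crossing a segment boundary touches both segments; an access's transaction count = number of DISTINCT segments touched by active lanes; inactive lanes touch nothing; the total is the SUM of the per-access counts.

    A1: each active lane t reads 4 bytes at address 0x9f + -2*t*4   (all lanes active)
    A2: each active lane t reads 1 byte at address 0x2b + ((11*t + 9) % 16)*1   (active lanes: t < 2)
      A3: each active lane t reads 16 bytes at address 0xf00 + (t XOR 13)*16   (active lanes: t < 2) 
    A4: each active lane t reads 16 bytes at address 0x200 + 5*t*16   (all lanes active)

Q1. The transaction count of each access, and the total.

A1: 3 transactions
A2: 1 transaction
A3: 1 transaction
A4: 16 transactions

Answer: 3,1,1,16; total 21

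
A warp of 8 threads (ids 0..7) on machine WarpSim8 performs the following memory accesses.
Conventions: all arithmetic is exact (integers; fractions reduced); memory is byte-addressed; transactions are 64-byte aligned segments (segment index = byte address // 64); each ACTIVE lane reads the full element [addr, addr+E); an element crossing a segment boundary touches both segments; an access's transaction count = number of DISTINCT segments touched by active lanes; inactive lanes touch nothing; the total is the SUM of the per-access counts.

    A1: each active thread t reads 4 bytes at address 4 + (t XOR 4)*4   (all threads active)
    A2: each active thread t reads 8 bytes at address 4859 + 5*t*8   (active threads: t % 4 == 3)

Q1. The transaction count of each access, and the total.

A1: 1 transaction
A2: 2 transactions

Answer: 1,2; total 3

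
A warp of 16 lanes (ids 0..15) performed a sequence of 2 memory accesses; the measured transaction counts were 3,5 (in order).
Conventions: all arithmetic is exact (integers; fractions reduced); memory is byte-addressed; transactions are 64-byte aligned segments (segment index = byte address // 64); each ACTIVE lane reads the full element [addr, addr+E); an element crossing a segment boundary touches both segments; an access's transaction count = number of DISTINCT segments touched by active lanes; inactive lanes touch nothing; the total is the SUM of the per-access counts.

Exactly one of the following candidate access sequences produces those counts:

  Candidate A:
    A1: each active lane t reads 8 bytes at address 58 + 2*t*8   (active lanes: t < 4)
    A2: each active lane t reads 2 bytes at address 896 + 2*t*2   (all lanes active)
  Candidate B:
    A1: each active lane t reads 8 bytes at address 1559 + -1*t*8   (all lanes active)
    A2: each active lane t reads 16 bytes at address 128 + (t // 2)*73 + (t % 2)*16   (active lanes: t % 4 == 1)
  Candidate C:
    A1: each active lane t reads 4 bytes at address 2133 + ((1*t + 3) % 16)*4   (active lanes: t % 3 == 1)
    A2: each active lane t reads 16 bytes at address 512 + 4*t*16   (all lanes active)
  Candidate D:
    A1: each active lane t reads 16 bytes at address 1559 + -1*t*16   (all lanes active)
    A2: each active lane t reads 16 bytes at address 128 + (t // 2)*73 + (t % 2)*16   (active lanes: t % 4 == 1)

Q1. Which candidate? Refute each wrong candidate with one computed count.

A: A1 gives 2 transactions, not 3
C: A1 gives 2 transactions, not 3
D: A1 gives 5 transactions, not 3
B: all counts match (3,5)

Answer: B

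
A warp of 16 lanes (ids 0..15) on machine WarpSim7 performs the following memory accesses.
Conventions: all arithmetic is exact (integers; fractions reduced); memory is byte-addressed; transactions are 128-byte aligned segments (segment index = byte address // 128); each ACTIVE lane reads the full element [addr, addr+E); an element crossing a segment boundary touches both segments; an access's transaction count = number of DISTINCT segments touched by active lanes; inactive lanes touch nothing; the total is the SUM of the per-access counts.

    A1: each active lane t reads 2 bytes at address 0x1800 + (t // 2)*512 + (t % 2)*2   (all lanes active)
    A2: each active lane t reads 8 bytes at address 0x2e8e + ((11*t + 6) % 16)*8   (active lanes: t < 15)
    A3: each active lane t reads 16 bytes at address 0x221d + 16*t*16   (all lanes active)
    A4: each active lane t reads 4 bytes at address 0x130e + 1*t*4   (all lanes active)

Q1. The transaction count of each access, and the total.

A1: 8 transactions
A2: 2 transactions
A3: 16 transactions
A4: 1 transaction

Answer: 8,2,16,1; total 27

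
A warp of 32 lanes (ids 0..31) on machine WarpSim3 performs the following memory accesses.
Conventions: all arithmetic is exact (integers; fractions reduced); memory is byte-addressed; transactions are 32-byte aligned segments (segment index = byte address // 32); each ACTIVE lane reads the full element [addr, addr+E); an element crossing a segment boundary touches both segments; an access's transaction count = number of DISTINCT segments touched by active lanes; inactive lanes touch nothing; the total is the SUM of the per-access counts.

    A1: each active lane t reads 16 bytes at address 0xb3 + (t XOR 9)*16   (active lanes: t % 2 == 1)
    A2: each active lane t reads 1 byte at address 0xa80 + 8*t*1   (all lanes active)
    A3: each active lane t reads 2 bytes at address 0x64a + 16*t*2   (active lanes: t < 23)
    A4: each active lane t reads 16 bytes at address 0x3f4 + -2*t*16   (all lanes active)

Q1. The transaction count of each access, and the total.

A1: 17 transactions
A2: 8 transactions
A3: 23 transactions
A4: 33 transactions

Answer: 17,8,23,33; total 81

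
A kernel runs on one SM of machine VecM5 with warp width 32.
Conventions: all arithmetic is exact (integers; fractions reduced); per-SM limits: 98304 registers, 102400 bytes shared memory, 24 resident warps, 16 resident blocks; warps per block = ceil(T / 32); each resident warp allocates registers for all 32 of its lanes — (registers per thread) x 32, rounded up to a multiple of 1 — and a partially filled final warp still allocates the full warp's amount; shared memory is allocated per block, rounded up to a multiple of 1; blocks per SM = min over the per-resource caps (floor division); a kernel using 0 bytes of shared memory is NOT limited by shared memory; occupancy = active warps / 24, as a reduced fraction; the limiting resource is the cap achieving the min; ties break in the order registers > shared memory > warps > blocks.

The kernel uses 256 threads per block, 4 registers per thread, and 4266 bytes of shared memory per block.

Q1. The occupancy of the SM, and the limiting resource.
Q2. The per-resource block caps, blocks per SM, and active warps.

Answer: occupancy 1, limited by warps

registers: 96 blocks
shared memory: 24 blocks
warps: 3 blocks
blocks: 16 blocks

Answer: 3 blocks, 24 active warps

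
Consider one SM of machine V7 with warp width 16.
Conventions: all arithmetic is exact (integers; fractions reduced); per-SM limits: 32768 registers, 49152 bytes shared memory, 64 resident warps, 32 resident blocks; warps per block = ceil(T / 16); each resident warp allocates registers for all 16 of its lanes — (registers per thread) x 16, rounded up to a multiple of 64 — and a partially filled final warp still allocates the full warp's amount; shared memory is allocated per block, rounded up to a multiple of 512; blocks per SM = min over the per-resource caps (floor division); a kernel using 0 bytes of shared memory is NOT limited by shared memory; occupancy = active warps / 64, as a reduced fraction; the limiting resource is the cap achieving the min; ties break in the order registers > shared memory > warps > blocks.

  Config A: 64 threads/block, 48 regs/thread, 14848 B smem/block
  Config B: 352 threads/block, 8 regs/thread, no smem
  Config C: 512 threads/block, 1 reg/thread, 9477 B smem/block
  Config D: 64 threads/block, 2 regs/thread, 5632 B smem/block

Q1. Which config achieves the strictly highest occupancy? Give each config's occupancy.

occupancies: A 3/16, B 11/16, C 1, D 1/2

Answer: C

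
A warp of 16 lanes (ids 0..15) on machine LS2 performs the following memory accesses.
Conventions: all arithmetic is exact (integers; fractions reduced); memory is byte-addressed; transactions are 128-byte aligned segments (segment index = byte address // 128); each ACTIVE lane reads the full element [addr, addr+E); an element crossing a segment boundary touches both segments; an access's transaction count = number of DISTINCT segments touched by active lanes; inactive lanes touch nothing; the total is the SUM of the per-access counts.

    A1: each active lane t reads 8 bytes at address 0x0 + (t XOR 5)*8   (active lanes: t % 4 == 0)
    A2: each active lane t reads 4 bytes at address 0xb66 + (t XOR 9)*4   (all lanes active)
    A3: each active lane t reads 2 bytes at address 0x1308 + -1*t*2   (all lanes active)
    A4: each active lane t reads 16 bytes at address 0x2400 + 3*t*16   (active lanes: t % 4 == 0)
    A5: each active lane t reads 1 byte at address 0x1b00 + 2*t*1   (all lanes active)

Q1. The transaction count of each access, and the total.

A1: 1 transaction
A2: 2 transactions
A3: 2 transactions
A4: 4 transactions
A5: 1 transaction

Answer: 1,2,2,4,1; total 10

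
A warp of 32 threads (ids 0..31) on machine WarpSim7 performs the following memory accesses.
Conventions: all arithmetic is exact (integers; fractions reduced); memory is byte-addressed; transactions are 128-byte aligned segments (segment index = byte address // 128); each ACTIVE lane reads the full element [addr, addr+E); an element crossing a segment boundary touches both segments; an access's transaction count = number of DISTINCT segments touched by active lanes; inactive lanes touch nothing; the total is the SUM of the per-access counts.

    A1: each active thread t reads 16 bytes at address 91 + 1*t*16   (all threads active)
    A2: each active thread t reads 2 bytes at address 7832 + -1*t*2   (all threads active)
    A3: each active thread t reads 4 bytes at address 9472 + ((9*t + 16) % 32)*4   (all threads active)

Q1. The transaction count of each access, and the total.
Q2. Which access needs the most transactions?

A1: 5 transactions
A2: 2 transactions
A3: 1 transaction

Answer: 5,2,1; total 8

Answer: A1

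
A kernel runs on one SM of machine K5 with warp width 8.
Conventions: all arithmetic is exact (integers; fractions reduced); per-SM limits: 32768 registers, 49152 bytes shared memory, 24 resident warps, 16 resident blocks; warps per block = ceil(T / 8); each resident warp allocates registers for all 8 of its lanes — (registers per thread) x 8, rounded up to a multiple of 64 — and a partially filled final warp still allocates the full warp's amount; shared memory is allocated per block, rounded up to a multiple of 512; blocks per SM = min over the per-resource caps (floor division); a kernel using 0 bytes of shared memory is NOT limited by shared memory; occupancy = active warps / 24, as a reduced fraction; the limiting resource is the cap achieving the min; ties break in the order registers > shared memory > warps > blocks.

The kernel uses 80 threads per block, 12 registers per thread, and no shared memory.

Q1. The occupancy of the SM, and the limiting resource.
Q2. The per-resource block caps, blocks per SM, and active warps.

Answer: occupancy 5/6, limited by warps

registers: 25 blocks
shared memory: no limit (kernel uses none)
warps: 2 blocks
blocks: 16 blocks

Answer: 2 blocks, 20 active warps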